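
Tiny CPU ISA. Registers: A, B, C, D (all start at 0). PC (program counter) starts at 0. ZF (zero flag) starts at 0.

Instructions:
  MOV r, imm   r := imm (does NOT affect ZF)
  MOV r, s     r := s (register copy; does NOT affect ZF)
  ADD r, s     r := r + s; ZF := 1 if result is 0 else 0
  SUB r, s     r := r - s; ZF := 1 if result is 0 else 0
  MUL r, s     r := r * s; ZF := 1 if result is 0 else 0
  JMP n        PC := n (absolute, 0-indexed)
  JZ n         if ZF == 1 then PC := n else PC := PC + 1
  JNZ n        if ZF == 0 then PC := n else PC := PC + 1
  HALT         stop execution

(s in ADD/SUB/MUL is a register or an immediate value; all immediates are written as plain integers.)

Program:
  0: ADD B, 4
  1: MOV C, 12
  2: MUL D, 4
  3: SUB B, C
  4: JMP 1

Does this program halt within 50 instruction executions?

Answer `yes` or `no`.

Step 1: PC=0 exec 'ADD B, 4'. After: A=0 B=4 C=0 D=0 ZF=0 PC=1
Step 2: PC=1 exec 'MOV C, 12'. After: A=0 B=4 C=12 D=0 ZF=0 PC=2
Step 3: PC=2 exec 'MUL D, 4'. After: A=0 B=4 C=12 D=0 ZF=1 PC=3
Step 4: PC=3 exec 'SUB B, C'. After: A=0 B=-8 C=12 D=0 ZF=0 PC=4
Step 5: PC=4 exec 'JMP 1'. After: A=0 B=-8 C=12 D=0 ZF=0 PC=1
Step 6: PC=1 exec 'MOV C, 12'. After: A=0 B=-8 C=12 D=0 ZF=0 PC=2
Step 7: PC=2 exec 'MUL D, 4'. After: A=0 B=-8 C=12 D=0 ZF=1 PC=3
Step 8: PC=3 exec 'SUB B, C'. After: A=0 B=-20 C=12 D=0 ZF=0 PC=4
Step 9: PC=4 exec 'JMP 1'. After: A=0 B=-20 C=12 D=0 ZF=0 PC=1
Step 10: PC=1 exec 'MOV C, 12'. After: A=0 B=-20 C=12 D=0 ZF=0 PC=2
Step 11: PC=2 exec 'MUL D, 4'. After: A=0 B=-20 C=12 D=0 ZF=1 PC=3
Step 12: PC=3 exec 'SUB B, C'. After: A=0 B=-32 C=12 D=0 ZF=0 PC=4
Step 13: PC=4 exec 'JMP 1'. After: A=0 B=-32 C=12 D=0 ZF=0 PC=1
Step 14: PC=1 exec 'MOV C, 12'. After: A=0 B=-32 C=12 D=0 ZF=0 PC=2
Step 15: PC=2 exec 'MUL D, 4'. After: A=0 B=-32 C=12 D=0 ZF=1 PC=3
After 50 steps: not halted. PC revisits the same instructions with no path to HALT; will never halt.

Answer: no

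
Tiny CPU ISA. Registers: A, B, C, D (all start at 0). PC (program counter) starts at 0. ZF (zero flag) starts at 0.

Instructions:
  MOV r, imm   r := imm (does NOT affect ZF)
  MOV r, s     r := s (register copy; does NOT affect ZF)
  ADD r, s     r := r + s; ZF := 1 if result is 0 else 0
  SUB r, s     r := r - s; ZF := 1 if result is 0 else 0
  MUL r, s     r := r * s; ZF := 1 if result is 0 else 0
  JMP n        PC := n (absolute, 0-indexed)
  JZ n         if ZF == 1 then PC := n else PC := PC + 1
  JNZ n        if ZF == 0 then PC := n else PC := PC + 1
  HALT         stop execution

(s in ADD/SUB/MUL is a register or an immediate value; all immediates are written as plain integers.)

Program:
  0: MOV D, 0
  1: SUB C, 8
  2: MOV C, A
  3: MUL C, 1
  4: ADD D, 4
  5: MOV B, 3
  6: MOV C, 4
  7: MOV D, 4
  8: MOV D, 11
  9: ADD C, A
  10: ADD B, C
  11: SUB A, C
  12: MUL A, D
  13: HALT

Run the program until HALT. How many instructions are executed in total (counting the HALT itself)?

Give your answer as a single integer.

Step 1: PC=0 exec 'MOV D, 0'. After: A=0 B=0 C=0 D=0 ZF=0 PC=1
Step 2: PC=1 exec 'SUB C, 8'. After: A=0 B=0 C=-8 D=0 ZF=0 PC=2
Step 3: PC=2 exec 'MOV C, A'. After: A=0 B=0 C=0 D=0 ZF=0 PC=3
Step 4: PC=3 exec 'MUL C, 1'. After: A=0 B=0 C=0 D=0 ZF=1 PC=4
Step 5: PC=4 exec 'ADD D, 4'. After: A=0 B=0 C=0 D=4 ZF=0 PC=5
Step 6: PC=5 exec 'MOV B, 3'. After: A=0 B=3 C=0 D=4 ZF=0 PC=6
Step 7: PC=6 exec 'MOV C, 4'. After: A=0 B=3 C=4 D=4 ZF=0 PC=7
Step 8: PC=7 exec 'MOV D, 4'. After: A=0 B=3 C=4 D=4 ZF=0 PC=8
Step 9: PC=8 exec 'MOV D, 11'. After: A=0 B=3 C=4 D=11 ZF=0 PC=9
Step 10: PC=9 exec 'ADD C, A'. After: A=0 B=3 C=4 D=11 ZF=0 PC=10
Step 11: PC=10 exec 'ADD B, C'. After: A=0 B=7 C=4 D=11 ZF=0 PC=11
Step 12: PC=11 exec 'SUB A, C'. After: A=-4 B=7 C=4 D=11 ZF=0 PC=12
Step 13: PC=12 exec 'MUL A, D'. After: A=-44 B=7 C=4 D=11 ZF=0 PC=13
Step 14: PC=13 exec 'HALT'. After: A=-44 B=7 C=4 D=11 ZF=0 PC=13 HALTED
Total instructions executed: 14

Answer: 14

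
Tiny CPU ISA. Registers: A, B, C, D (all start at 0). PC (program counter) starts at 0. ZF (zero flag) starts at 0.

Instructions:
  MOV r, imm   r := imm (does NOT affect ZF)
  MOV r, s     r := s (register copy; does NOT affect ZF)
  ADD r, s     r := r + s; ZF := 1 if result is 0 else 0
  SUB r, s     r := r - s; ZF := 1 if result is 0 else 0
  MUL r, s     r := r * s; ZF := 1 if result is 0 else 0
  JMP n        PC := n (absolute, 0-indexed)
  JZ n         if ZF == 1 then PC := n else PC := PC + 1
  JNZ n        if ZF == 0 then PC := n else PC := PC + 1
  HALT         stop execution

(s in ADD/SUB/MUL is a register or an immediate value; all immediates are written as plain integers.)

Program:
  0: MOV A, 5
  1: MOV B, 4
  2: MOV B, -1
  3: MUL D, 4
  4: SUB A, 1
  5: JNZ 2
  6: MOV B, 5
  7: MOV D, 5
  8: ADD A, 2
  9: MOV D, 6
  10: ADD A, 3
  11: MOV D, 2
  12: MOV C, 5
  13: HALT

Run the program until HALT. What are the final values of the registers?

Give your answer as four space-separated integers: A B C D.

Answer: 5 5 5 2

Derivation:
Step 1: PC=0 exec 'MOV A, 5'. After: A=5 B=0 C=0 D=0 ZF=0 PC=1
Step 2: PC=1 exec 'MOV B, 4'. After: A=5 B=4 C=0 D=0 ZF=0 PC=2
Step 3: PC=2 exec 'MOV B, -1'. After: A=5 B=-1 C=0 D=0 ZF=0 PC=3
Step 4: PC=3 exec 'MUL D, 4'. After: A=5 B=-1 C=0 D=0 ZF=1 PC=4
Step 5: PC=4 exec 'SUB A, 1'. After: A=4 B=-1 C=0 D=0 ZF=0 PC=5
Step 6: PC=5 exec 'JNZ 2'. After: A=4 B=-1 C=0 D=0 ZF=0 PC=2
Step 7: PC=2 exec 'MOV B, -1'. After: A=4 B=-1 C=0 D=0 ZF=0 PC=3
Step 8: PC=3 exec 'MUL D, 4'. After: A=4 B=-1 C=0 D=0 ZF=1 PC=4
Step 9: PC=4 exec 'SUB A, 1'. After: A=3 B=-1 C=0 D=0 ZF=0 PC=5
Step 10: PC=5 exec 'JNZ 2'. After: A=3 B=-1 C=0 D=0 ZF=0 PC=2
Step 11: PC=2 exec 'MOV B, -1'. After: A=3 B=-1 C=0 D=0 ZF=0 PC=3
Step 12: PC=3 exec 'MUL D, 4'. After: A=3 B=-1 C=0 D=0 ZF=1 PC=4
Step 13: PC=4 exec 'SUB A, 1'. After: A=2 B=-1 C=0 D=0 ZF=0 PC=5
Step 14: PC=5 exec 'JNZ 2'. After: A=2 B=-1 C=0 D=0 ZF=0 PC=2
Step 15: PC=2 exec 'MOV B, -1'. After: A=2 B=-1 C=0 D=0 ZF=0 PC=3
Step 16: PC=3 exec 'MUL D, 4'. After: A=2 B=-1 C=0 D=0 ZF=1 PC=4
Step 17: PC=4 exec 'SUB A, 1'. After: A=1 B=-1 C=0 D=0 ZF=0 PC=5
Step 18: PC=5 exec 'JNZ 2'. After: A=1 B=-1 C=0 D=0 ZF=0 PC=2
Step 19: PC=2 exec 'MOV B, -1'. After: A=1 B=-1 C=0 D=0 ZF=0 PC=3
Step 20: PC=3 exec 'MUL D, 4'. After: A=1 B=-1 C=0 D=0 ZF=1 PC=4
Step 21: PC=4 exec 'SUB A, 1'. After: A=0 B=-1 C=0 D=0 ZF=1 PC=5
Step 22: PC=5 exec 'JNZ 2'. After: A=0 B=-1 C=0 D=0 ZF=1 PC=6
Step 23: PC=6 exec 'MOV B, 5'. After: A=0 B=5 C=0 D=0 ZF=1 PC=7
Step 24: PC=7 exec 'MOV D, 5'. After: A=0 B=5 C=0 D=5 ZF=1 PC=8
Step 25: PC=8 exec 'ADD A, 2'. After: A=2 B=5 C=0 D=5 ZF=0 PC=9
Step 26: PC=9 exec 'MOV D, 6'. After: A=2 B=5 C=0 D=6 ZF=0 PC=10
Step 27: PC=10 exec 'ADD A, 3'. After: A=5 B=5 C=0 D=6 ZF=0 PC=11
Step 28: PC=11 exec 'MOV D, 2'. After: A=5 B=5 C=0 D=2 ZF=0 PC=12
Step 29: PC=12 exec 'MOV C, 5'. After: A=5 B=5 C=5 D=2 ZF=0 PC=13
Step 30: PC=13 exec 'HALT'. After: A=5 B=5 C=5 D=2 ZF=0 PC=13 HALTED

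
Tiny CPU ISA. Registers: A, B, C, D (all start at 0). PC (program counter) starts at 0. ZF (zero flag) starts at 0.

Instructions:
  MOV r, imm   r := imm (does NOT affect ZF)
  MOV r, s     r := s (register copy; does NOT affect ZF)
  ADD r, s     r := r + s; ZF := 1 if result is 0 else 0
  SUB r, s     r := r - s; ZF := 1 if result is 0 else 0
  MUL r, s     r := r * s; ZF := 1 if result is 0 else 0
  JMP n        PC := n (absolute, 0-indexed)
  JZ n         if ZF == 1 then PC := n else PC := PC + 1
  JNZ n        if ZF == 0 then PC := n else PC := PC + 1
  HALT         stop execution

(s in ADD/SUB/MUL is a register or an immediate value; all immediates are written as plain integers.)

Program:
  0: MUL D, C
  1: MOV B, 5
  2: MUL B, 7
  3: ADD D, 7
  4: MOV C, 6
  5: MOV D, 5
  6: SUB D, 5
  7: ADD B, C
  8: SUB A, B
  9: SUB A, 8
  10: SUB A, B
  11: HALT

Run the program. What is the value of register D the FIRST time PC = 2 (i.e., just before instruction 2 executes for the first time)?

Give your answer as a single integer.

Step 1: PC=0 exec 'MUL D, C'. After: A=0 B=0 C=0 D=0 ZF=1 PC=1
Step 2: PC=1 exec 'MOV B, 5'. After: A=0 B=5 C=0 D=0 ZF=1 PC=2
First time PC=2: D=0

0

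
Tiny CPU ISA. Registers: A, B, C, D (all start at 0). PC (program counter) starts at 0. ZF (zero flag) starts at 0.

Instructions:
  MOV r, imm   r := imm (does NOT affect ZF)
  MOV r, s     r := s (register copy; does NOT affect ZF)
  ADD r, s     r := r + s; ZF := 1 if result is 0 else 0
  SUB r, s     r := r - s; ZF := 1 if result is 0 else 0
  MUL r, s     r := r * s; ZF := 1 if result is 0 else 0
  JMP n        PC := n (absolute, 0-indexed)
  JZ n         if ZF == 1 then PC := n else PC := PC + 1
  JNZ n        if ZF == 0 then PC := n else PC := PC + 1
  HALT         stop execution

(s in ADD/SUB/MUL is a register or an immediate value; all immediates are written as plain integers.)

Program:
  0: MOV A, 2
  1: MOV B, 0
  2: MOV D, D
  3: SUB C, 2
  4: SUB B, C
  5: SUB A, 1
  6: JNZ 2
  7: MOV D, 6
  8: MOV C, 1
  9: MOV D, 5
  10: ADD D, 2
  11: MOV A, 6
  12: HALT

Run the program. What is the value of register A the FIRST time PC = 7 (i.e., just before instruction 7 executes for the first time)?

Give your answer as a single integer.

Step 1: PC=0 exec 'MOV A, 2'. After: A=2 B=0 C=0 D=0 ZF=0 PC=1
Step 2: PC=1 exec 'MOV B, 0'. After: A=2 B=0 C=0 D=0 ZF=0 PC=2
Step 3: PC=2 exec 'MOV D, D'. After: A=2 B=0 C=0 D=0 ZF=0 PC=3
Step 4: PC=3 exec 'SUB C, 2'. After: A=2 B=0 C=-2 D=0 ZF=0 PC=4
Step 5: PC=4 exec 'SUB B, C'. After: A=2 B=2 C=-2 D=0 ZF=0 PC=5
Step 6: PC=5 exec 'SUB A, 1'. After: A=1 B=2 C=-2 D=0 ZF=0 PC=6
Step 7: PC=6 exec 'JNZ 2'. After: A=1 B=2 C=-2 D=0 ZF=0 PC=2
Step 8: PC=2 exec 'MOV D, D'. After: A=1 B=2 C=-2 D=0 ZF=0 PC=3
Step 9: PC=3 exec 'SUB C, 2'. After: A=1 B=2 C=-4 D=0 ZF=0 PC=4
Step 10: PC=4 exec 'SUB B, C'. After: A=1 B=6 C=-4 D=0 ZF=0 PC=5
Step 11: PC=5 exec 'SUB A, 1'. After: A=0 B=6 C=-4 D=0 ZF=1 PC=6
Step 12: PC=6 exec 'JNZ 2'. After: A=0 B=6 C=-4 D=0 ZF=1 PC=7
First time PC=7: A=0

0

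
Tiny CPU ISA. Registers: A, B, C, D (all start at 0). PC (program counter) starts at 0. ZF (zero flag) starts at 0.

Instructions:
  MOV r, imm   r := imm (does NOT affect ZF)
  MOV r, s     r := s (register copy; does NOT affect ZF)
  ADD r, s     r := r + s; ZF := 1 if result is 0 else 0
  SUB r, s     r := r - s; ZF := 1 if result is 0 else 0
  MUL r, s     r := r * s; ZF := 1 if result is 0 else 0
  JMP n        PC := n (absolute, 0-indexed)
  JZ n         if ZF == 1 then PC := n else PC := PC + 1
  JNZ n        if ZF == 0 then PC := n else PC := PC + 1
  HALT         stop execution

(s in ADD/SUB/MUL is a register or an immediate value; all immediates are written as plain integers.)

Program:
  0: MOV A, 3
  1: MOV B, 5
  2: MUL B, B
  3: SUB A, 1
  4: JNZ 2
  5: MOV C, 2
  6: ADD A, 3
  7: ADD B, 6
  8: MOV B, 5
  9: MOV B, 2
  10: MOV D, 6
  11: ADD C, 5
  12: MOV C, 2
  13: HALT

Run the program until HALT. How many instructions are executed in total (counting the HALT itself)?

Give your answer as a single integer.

Step 1: PC=0 exec 'MOV A, 3'. After: A=3 B=0 C=0 D=0 ZF=0 PC=1
Step 2: PC=1 exec 'MOV B, 5'. After: A=3 B=5 C=0 D=0 ZF=0 PC=2
Step 3: PC=2 exec 'MUL B, B'. After: A=3 B=25 C=0 D=0 ZF=0 PC=3
Step 4: PC=3 exec 'SUB A, 1'. After: A=2 B=25 C=0 D=0 ZF=0 PC=4
Step 5: PC=4 exec 'JNZ 2'. After: A=2 B=25 C=0 D=0 ZF=0 PC=2
Step 6: PC=2 exec 'MUL B, B'. After: A=2 B=625 C=0 D=0 ZF=0 PC=3
Step 7: PC=3 exec 'SUB A, 1'. After: A=1 B=625 C=0 D=0 ZF=0 PC=4
Step 8: PC=4 exec 'JNZ 2'. After: A=1 B=625 C=0 D=0 ZF=0 PC=2
Step 9: PC=2 exec 'MUL B, B'. After: A=1 B=390625 C=0 D=0 ZF=0 PC=3
Step 10: PC=3 exec 'SUB A, 1'. After: A=0 B=390625 C=0 D=0 ZF=1 PC=4
Step 11: PC=4 exec 'JNZ 2'. After: A=0 B=390625 C=0 D=0 ZF=1 PC=5
Step 12: PC=5 exec 'MOV C, 2'. After: A=0 B=390625 C=2 D=0 ZF=1 PC=6
Step 13: PC=6 exec 'ADD A, 3'. After: A=3 B=390625 C=2 D=0 ZF=0 PC=7
Step 14: PC=7 exec 'ADD B, 6'. After: A=3 B=390631 C=2 D=0 ZF=0 PC=8
Step 15: PC=8 exec 'MOV B, 5'. After: A=3 B=5 C=2 D=0 ZF=0 PC=9
Step 16: PC=9 exec 'MOV B, 2'. After: A=3 B=2 C=2 D=0 ZF=0 PC=10
Step 17: PC=10 exec 'MOV D, 6'. After: A=3 B=2 C=2 D=6 ZF=0 PC=11
Step 18: PC=11 exec 'ADD C, 5'. After: A=3 B=2 C=7 D=6 ZF=0 PC=12
Step 19: PC=12 exec 'MOV C, 2'. After: A=3 B=2 C=2 D=6 ZF=0 PC=13
Step 20: PC=13 exec 'HALT'. After: A=3 B=2 C=2 D=6 ZF=0 PC=13 HALTED
Total instructions executed: 20

Answer: 20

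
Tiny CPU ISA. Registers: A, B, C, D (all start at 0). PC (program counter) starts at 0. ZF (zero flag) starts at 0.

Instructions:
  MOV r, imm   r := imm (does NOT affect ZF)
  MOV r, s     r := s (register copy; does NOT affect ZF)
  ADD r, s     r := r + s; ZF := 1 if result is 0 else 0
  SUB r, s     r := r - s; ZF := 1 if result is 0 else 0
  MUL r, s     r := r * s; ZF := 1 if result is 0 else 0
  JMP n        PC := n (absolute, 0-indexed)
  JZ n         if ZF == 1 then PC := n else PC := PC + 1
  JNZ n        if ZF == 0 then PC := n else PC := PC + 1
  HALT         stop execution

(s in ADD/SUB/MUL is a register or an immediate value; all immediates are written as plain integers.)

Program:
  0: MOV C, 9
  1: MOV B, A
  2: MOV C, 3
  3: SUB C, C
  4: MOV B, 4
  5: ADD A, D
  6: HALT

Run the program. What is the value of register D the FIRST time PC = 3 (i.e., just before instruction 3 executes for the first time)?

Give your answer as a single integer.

Step 1: PC=0 exec 'MOV C, 9'. After: A=0 B=0 C=9 D=0 ZF=0 PC=1
Step 2: PC=1 exec 'MOV B, A'. After: A=0 B=0 C=9 D=0 ZF=0 PC=2
Step 3: PC=2 exec 'MOV C, 3'. After: A=0 B=0 C=3 D=0 ZF=0 PC=3
First time PC=3: D=0

0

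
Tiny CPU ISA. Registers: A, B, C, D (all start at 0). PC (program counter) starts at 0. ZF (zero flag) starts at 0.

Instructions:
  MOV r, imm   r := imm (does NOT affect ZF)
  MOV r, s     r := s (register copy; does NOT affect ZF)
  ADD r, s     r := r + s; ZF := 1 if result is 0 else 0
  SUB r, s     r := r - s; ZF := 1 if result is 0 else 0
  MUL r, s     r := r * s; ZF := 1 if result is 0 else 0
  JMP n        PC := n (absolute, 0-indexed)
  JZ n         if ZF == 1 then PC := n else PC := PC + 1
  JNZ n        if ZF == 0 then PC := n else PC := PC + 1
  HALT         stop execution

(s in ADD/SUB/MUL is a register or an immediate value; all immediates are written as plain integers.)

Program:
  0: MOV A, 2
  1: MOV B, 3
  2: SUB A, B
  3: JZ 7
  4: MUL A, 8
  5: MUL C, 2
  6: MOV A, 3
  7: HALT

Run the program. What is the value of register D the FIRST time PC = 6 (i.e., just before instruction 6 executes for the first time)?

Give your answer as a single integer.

Step 1: PC=0 exec 'MOV A, 2'. After: A=2 B=0 C=0 D=0 ZF=0 PC=1
Step 2: PC=1 exec 'MOV B, 3'. After: A=2 B=3 C=0 D=0 ZF=0 PC=2
Step 3: PC=2 exec 'SUB A, B'. After: A=-1 B=3 C=0 D=0 ZF=0 PC=3
Step 4: PC=3 exec 'JZ 7'. After: A=-1 B=3 C=0 D=0 ZF=0 PC=4
Step 5: PC=4 exec 'MUL A, 8'. After: A=-8 B=3 C=0 D=0 ZF=0 PC=5
Step 6: PC=5 exec 'MUL C, 2'. After: A=-8 B=3 C=0 D=0 ZF=1 PC=6
First time PC=6: D=0

0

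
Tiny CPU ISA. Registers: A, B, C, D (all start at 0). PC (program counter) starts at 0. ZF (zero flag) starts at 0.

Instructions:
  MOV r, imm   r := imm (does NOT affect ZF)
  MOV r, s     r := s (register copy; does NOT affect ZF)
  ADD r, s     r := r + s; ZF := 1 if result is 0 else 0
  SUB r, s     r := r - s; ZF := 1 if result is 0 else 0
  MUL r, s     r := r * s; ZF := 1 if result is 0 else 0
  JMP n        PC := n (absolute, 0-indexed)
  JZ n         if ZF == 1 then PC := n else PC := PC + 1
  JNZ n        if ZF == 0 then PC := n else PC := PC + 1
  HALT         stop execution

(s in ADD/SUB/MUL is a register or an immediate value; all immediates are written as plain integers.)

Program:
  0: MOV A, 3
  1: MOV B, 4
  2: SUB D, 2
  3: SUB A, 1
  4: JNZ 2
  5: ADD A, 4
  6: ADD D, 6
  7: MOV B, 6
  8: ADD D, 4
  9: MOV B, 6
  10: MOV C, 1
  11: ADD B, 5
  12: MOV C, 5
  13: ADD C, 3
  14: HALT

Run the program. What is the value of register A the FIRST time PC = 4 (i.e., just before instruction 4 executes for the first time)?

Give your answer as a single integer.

Step 1: PC=0 exec 'MOV A, 3'. After: A=3 B=0 C=0 D=0 ZF=0 PC=1
Step 2: PC=1 exec 'MOV B, 4'. After: A=3 B=4 C=0 D=0 ZF=0 PC=2
Step 3: PC=2 exec 'SUB D, 2'. After: A=3 B=4 C=0 D=-2 ZF=0 PC=3
Step 4: PC=3 exec 'SUB A, 1'. After: A=2 B=4 C=0 D=-2 ZF=0 PC=4
First time PC=4: A=2

2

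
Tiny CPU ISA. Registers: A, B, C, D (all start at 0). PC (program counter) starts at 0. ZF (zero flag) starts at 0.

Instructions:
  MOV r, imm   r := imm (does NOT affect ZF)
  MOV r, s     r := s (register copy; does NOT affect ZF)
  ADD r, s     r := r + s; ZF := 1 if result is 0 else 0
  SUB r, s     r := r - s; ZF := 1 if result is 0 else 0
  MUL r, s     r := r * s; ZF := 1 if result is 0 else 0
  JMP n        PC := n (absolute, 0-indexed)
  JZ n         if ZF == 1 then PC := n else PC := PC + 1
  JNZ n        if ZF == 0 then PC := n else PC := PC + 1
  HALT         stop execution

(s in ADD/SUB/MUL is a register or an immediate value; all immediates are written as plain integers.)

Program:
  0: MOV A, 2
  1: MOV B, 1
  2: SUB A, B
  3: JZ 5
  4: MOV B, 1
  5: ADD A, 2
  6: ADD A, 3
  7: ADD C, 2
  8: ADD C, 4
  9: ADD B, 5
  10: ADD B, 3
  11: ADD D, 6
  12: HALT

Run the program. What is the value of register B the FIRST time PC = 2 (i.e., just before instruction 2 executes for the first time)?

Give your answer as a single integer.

Step 1: PC=0 exec 'MOV A, 2'. After: A=2 B=0 C=0 D=0 ZF=0 PC=1
Step 2: PC=1 exec 'MOV B, 1'. After: A=2 B=1 C=0 D=0 ZF=0 PC=2
First time PC=2: B=1

1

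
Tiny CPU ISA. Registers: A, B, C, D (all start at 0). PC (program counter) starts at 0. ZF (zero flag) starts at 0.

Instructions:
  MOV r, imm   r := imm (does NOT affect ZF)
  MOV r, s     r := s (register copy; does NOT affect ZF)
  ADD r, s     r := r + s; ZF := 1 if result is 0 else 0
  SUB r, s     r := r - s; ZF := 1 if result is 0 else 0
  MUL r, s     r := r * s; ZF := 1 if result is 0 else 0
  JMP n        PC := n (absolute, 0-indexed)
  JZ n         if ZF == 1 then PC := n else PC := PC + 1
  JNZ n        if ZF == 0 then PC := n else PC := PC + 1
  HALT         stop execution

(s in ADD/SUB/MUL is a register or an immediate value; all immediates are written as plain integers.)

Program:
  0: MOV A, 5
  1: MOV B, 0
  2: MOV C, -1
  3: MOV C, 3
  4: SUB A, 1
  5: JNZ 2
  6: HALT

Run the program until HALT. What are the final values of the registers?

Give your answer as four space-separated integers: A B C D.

Step 1: PC=0 exec 'MOV A, 5'. After: A=5 B=0 C=0 D=0 ZF=0 PC=1
Step 2: PC=1 exec 'MOV B, 0'. After: A=5 B=0 C=0 D=0 ZF=0 PC=2
Step 3: PC=2 exec 'MOV C, -1'. After: A=5 B=0 C=-1 D=0 ZF=0 PC=3
Step 4: PC=3 exec 'MOV C, 3'. After: A=5 B=0 C=3 D=0 ZF=0 PC=4
Step 5: PC=4 exec 'SUB A, 1'. After: A=4 B=0 C=3 D=0 ZF=0 PC=5
Step 6: PC=5 exec 'JNZ 2'. After: A=4 B=0 C=3 D=0 ZF=0 PC=2
Step 7: PC=2 exec 'MOV C, -1'. After: A=4 B=0 C=-1 D=0 ZF=0 PC=3
Step 8: PC=3 exec 'MOV C, 3'. After: A=4 B=0 C=3 D=0 ZF=0 PC=4
Step 9: PC=4 exec 'SUB A, 1'. After: A=3 B=0 C=3 D=0 ZF=0 PC=5
Step 10: PC=5 exec 'JNZ 2'. After: A=3 B=0 C=3 D=0 ZF=0 PC=2
Step 11: PC=2 exec 'MOV C, -1'. After: A=3 B=0 C=-1 D=0 ZF=0 PC=3
Step 12: PC=3 exec 'MOV C, 3'. After: A=3 B=0 C=3 D=0 ZF=0 PC=4
Step 13: PC=4 exec 'SUB A, 1'. After: A=2 B=0 C=3 D=0 ZF=0 PC=5
Step 14: PC=5 exec 'JNZ 2'. After: A=2 B=0 C=3 D=0 ZF=0 PC=2
Step 15: PC=2 exec 'MOV C, -1'. After: A=2 B=0 C=-1 D=0 ZF=0 PC=3
Step 16: PC=3 exec 'MOV C, 3'. After: A=2 B=0 C=3 D=0 ZF=0 PC=4
Step 17: PC=4 exec 'SUB A, 1'. After: A=1 B=0 C=3 D=0 ZF=0 PC=5
Step 18: PC=5 exec 'JNZ 2'. After: A=1 B=0 C=3 D=0 ZF=0 PC=2
Step 19: PC=2 exec 'MOV C, -1'. After: A=1 B=0 C=-1 D=0 ZF=0 PC=3
Step 20: PC=3 exec 'MOV C, 3'. After: A=1 B=0 C=3 D=0 ZF=0 PC=4
Step 21: PC=4 exec 'SUB A, 1'. After: A=0 B=0 C=3 D=0 ZF=1 PC=5
Step 22: PC=5 exec 'JNZ 2'. After: A=0 B=0 C=3 D=0 ZF=1 PC=6
Step 23: PC=6 exec 'HALT'. After: A=0 B=0 C=3 D=0 ZF=1 PC=6 HALTED

Answer: 0 0 3 0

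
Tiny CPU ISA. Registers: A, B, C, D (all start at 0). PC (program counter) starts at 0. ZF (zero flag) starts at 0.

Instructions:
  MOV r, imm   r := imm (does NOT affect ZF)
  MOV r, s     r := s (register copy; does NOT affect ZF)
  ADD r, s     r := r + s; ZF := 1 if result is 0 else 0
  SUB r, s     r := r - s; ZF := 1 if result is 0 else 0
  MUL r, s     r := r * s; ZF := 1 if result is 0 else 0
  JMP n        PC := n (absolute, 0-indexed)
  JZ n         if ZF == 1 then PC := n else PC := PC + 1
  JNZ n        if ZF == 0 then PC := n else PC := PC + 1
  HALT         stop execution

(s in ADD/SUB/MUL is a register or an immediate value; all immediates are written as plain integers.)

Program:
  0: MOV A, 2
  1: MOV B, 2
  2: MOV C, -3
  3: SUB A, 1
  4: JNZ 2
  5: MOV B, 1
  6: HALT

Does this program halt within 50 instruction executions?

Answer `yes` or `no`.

Answer: yes

Derivation:
Step 1: PC=0 exec 'MOV A, 2'. After: A=2 B=0 C=0 D=0 ZF=0 PC=1
Step 2: PC=1 exec 'MOV B, 2'. After: A=2 B=2 C=0 D=0 ZF=0 PC=2
Step 3: PC=2 exec 'MOV C, -3'. After: A=2 B=2 C=-3 D=0 ZF=0 PC=3
Step 4: PC=3 exec 'SUB A, 1'. After: A=1 B=2 C=-3 D=0 ZF=0 PC=4
Step 5: PC=4 exec 'JNZ 2'. After: A=1 B=2 C=-3 D=0 ZF=0 PC=2
Step 6: PC=2 exec 'MOV C, -3'. After: A=1 B=2 C=-3 D=0 ZF=0 PC=3
Step 7: PC=3 exec 'SUB A, 1'. After: A=0 B=2 C=-3 D=0 ZF=1 PC=4
Step 8: PC=4 exec 'JNZ 2'. After: A=0 B=2 C=-3 D=0 ZF=1 PC=5
Step 9: PC=5 exec 'MOV B, 1'. After: A=0 B=1 C=-3 D=0 ZF=1 PC=6
Step 10: PC=6 exec 'HALT'. After: A=0 B=1 C=-3 D=0 ZF=1 PC=6 HALTED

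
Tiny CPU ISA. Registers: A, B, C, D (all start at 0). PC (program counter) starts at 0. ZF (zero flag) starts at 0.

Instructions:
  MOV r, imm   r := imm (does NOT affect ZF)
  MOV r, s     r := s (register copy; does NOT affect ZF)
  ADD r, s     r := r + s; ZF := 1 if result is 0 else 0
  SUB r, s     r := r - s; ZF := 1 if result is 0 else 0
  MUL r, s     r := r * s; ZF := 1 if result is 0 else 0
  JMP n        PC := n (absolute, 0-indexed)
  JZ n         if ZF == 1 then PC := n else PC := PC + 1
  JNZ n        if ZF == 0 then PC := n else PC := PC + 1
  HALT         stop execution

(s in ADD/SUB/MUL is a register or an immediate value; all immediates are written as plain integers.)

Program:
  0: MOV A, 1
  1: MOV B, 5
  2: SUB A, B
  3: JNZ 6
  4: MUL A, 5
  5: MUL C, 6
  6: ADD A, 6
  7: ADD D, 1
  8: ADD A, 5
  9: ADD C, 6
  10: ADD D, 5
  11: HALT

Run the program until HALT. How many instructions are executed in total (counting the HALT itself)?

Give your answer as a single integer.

Answer: 10

Derivation:
Step 1: PC=0 exec 'MOV A, 1'. After: A=1 B=0 C=0 D=0 ZF=0 PC=1
Step 2: PC=1 exec 'MOV B, 5'. After: A=1 B=5 C=0 D=0 ZF=0 PC=2
Step 3: PC=2 exec 'SUB A, B'. After: A=-4 B=5 C=0 D=0 ZF=0 PC=3
Step 4: PC=3 exec 'JNZ 6'. After: A=-4 B=5 C=0 D=0 ZF=0 PC=6
Step 5: PC=6 exec 'ADD A, 6'. After: A=2 B=5 C=0 D=0 ZF=0 PC=7
Step 6: PC=7 exec 'ADD D, 1'. After: A=2 B=5 C=0 D=1 ZF=0 PC=8
Step 7: PC=8 exec 'ADD A, 5'. After: A=7 B=5 C=0 D=1 ZF=0 PC=9
Step 8: PC=9 exec 'ADD C, 6'. After: A=7 B=5 C=6 D=1 ZF=0 PC=10
Step 9: PC=10 exec 'ADD D, 5'. After: A=7 B=5 C=6 D=6 ZF=0 PC=11
Step 10: PC=11 exec 'HALT'. After: A=7 B=5 C=6 D=6 ZF=0 PC=11 HALTED
Total instructions executed: 10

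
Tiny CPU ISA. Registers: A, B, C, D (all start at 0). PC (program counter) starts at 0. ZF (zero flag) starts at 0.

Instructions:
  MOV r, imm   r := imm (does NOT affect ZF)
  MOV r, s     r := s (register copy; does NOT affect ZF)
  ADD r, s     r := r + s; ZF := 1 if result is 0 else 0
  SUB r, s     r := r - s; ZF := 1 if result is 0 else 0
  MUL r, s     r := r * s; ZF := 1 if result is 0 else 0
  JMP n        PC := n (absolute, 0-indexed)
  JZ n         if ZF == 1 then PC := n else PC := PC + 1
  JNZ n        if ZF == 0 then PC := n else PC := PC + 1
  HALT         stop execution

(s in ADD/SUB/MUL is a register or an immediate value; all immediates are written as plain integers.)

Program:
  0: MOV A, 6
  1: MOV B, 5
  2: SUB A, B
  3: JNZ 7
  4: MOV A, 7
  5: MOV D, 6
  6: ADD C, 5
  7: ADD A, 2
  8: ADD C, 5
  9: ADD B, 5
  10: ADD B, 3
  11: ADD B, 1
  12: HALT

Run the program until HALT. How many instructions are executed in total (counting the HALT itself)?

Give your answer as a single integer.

Answer: 10

Derivation:
Step 1: PC=0 exec 'MOV A, 6'. After: A=6 B=0 C=0 D=0 ZF=0 PC=1
Step 2: PC=1 exec 'MOV B, 5'. After: A=6 B=5 C=0 D=0 ZF=0 PC=2
Step 3: PC=2 exec 'SUB A, B'. After: A=1 B=5 C=0 D=0 ZF=0 PC=3
Step 4: PC=3 exec 'JNZ 7'. After: A=1 B=5 C=0 D=0 ZF=0 PC=7
Step 5: PC=7 exec 'ADD A, 2'. After: A=3 B=5 C=0 D=0 ZF=0 PC=8
Step 6: PC=8 exec 'ADD C, 5'. After: A=3 B=5 C=5 D=0 ZF=0 PC=9
Step 7: PC=9 exec 'ADD B, 5'. After: A=3 B=10 C=5 D=0 ZF=0 PC=10
Step 8: PC=10 exec 'ADD B, 3'. After: A=3 B=13 C=5 D=0 ZF=0 PC=11
Step 9: PC=11 exec 'ADD B, 1'. After: A=3 B=14 C=5 D=0 ZF=0 PC=12
Step 10: PC=12 exec 'HALT'. After: A=3 B=14 C=5 D=0 ZF=0 PC=12 HALTED
Total instructions executed: 10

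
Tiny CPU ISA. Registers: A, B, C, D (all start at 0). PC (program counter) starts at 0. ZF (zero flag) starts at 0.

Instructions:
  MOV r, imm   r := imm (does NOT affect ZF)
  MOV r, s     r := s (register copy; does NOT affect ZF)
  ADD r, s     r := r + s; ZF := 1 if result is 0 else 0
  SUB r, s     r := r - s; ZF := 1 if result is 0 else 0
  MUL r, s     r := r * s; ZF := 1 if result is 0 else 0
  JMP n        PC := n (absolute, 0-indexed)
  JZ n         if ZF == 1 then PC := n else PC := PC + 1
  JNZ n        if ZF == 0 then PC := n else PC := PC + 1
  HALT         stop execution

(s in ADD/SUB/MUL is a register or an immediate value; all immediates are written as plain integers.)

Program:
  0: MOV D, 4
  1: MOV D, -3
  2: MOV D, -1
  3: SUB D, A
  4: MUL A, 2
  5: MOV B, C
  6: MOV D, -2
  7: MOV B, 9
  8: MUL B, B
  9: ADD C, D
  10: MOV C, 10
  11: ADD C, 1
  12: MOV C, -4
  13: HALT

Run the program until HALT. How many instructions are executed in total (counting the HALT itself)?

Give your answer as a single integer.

Answer: 14

Derivation:
Step 1: PC=0 exec 'MOV D, 4'. After: A=0 B=0 C=0 D=4 ZF=0 PC=1
Step 2: PC=1 exec 'MOV D, -3'. After: A=0 B=0 C=0 D=-3 ZF=0 PC=2
Step 3: PC=2 exec 'MOV D, -1'. After: A=0 B=0 C=0 D=-1 ZF=0 PC=3
Step 4: PC=3 exec 'SUB D, A'. After: A=0 B=0 C=0 D=-1 ZF=0 PC=4
Step 5: PC=4 exec 'MUL A, 2'. After: A=0 B=0 C=0 D=-1 ZF=1 PC=5
Step 6: PC=5 exec 'MOV B, C'. After: A=0 B=0 C=0 D=-1 ZF=1 PC=6
Step 7: PC=6 exec 'MOV D, -2'. After: A=0 B=0 C=0 D=-2 ZF=1 PC=7
Step 8: PC=7 exec 'MOV B, 9'. After: A=0 B=9 C=0 D=-2 ZF=1 PC=8
Step 9: PC=8 exec 'MUL B, B'. After: A=0 B=81 C=0 D=-2 ZF=0 PC=9
Step 10: PC=9 exec 'ADD C, D'. After: A=0 B=81 C=-2 D=-2 ZF=0 PC=10
Step 11: PC=10 exec 'MOV C, 10'. After: A=0 B=81 C=10 D=-2 ZF=0 PC=11
Step 12: PC=11 exec 'ADD C, 1'. After: A=0 B=81 C=11 D=-2 ZF=0 PC=12
Step 13: PC=12 exec 'MOV C, -4'. After: A=0 B=81 C=-4 D=-2 ZF=0 PC=13
Step 14: PC=13 exec 'HALT'. After: A=0 B=81 C=-4 D=-2 ZF=0 PC=13 HALTED
Total instructions executed: 14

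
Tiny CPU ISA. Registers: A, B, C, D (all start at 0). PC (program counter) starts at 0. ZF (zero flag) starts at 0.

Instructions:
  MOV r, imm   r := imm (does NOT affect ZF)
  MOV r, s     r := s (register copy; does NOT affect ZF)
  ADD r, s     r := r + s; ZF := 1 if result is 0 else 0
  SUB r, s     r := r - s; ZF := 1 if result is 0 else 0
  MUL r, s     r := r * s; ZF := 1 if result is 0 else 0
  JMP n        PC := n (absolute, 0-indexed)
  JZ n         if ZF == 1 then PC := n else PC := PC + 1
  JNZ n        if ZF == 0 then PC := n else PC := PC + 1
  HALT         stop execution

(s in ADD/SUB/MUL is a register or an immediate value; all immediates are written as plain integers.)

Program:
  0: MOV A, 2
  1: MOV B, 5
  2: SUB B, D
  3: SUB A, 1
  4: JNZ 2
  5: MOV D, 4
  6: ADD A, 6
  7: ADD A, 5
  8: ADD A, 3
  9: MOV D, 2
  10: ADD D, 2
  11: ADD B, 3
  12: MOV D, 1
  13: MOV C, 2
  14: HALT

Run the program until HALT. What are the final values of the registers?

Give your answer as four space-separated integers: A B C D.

Answer: 14 8 2 1

Derivation:
Step 1: PC=0 exec 'MOV A, 2'. After: A=2 B=0 C=0 D=0 ZF=0 PC=1
Step 2: PC=1 exec 'MOV B, 5'. After: A=2 B=5 C=0 D=0 ZF=0 PC=2
Step 3: PC=2 exec 'SUB B, D'. After: A=2 B=5 C=0 D=0 ZF=0 PC=3
Step 4: PC=3 exec 'SUB A, 1'. After: A=1 B=5 C=0 D=0 ZF=0 PC=4
Step 5: PC=4 exec 'JNZ 2'. After: A=1 B=5 C=0 D=0 ZF=0 PC=2
Step 6: PC=2 exec 'SUB B, D'. After: A=1 B=5 C=0 D=0 ZF=0 PC=3
Step 7: PC=3 exec 'SUB A, 1'. After: A=0 B=5 C=0 D=0 ZF=1 PC=4
Step 8: PC=4 exec 'JNZ 2'. After: A=0 B=5 C=0 D=0 ZF=1 PC=5
Step 9: PC=5 exec 'MOV D, 4'. After: A=0 B=5 C=0 D=4 ZF=1 PC=6
Step 10: PC=6 exec 'ADD A, 6'. After: A=6 B=5 C=0 D=4 ZF=0 PC=7
Step 11: PC=7 exec 'ADD A, 5'. After: A=11 B=5 C=0 D=4 ZF=0 PC=8
Step 12: PC=8 exec 'ADD A, 3'. After: A=14 B=5 C=0 D=4 ZF=0 PC=9
Step 13: PC=9 exec 'MOV D, 2'. After: A=14 B=5 C=0 D=2 ZF=0 PC=10
Step 14: PC=10 exec 'ADD D, 2'. After: A=14 B=5 C=0 D=4 ZF=0 PC=11
Step 15: PC=11 exec 'ADD B, 3'. After: A=14 B=8 C=0 D=4 ZF=0 PC=12
Step 16: PC=12 exec 'MOV D, 1'. After: A=14 B=8 C=0 D=1 ZF=0 PC=13
Step 17: PC=13 exec 'MOV C, 2'. After: A=14 B=8 C=2 D=1 ZF=0 PC=14
Step 18: PC=14 exec 'HALT'. After: A=14 B=8 C=2 D=1 ZF=0 PC=14 HALTED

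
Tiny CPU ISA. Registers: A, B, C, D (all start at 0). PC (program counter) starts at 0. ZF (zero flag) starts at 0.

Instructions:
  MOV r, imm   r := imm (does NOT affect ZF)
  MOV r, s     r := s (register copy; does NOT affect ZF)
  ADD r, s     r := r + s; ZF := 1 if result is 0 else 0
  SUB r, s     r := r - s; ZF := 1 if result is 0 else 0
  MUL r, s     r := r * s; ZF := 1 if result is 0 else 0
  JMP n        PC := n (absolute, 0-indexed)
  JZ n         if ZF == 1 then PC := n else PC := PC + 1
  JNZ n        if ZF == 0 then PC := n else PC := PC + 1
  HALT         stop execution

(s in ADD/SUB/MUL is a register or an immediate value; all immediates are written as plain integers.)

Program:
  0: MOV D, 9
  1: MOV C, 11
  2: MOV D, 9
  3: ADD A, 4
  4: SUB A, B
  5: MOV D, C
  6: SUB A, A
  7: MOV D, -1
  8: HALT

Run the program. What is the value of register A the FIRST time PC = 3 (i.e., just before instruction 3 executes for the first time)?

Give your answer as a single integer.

Step 1: PC=0 exec 'MOV D, 9'. After: A=0 B=0 C=0 D=9 ZF=0 PC=1
Step 2: PC=1 exec 'MOV C, 11'. After: A=0 B=0 C=11 D=9 ZF=0 PC=2
Step 3: PC=2 exec 'MOV D, 9'. After: A=0 B=0 C=11 D=9 ZF=0 PC=3
First time PC=3: A=0

0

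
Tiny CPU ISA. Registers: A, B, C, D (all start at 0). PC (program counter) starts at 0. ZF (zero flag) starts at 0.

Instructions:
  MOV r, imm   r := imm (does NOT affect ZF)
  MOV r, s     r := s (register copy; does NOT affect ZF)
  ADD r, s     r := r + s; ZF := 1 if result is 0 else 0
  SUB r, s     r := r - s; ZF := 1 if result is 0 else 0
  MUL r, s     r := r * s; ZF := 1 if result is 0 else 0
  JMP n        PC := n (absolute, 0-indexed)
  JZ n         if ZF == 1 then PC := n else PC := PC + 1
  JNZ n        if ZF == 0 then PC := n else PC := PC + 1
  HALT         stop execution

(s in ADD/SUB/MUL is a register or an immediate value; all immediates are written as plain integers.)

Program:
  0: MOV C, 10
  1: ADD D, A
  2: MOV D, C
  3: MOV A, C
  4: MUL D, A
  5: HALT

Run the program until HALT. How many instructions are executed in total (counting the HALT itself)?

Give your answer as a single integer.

Step 1: PC=0 exec 'MOV C, 10'. After: A=0 B=0 C=10 D=0 ZF=0 PC=1
Step 2: PC=1 exec 'ADD D, A'. After: A=0 B=0 C=10 D=0 ZF=1 PC=2
Step 3: PC=2 exec 'MOV D, C'. After: A=0 B=0 C=10 D=10 ZF=1 PC=3
Step 4: PC=3 exec 'MOV A, C'. After: A=10 B=0 C=10 D=10 ZF=1 PC=4
Step 5: PC=4 exec 'MUL D, A'. After: A=10 B=0 C=10 D=100 ZF=0 PC=5
Step 6: PC=5 exec 'HALT'. After: A=10 B=0 C=10 D=100 ZF=0 PC=5 HALTED
Total instructions executed: 6

Answer: 6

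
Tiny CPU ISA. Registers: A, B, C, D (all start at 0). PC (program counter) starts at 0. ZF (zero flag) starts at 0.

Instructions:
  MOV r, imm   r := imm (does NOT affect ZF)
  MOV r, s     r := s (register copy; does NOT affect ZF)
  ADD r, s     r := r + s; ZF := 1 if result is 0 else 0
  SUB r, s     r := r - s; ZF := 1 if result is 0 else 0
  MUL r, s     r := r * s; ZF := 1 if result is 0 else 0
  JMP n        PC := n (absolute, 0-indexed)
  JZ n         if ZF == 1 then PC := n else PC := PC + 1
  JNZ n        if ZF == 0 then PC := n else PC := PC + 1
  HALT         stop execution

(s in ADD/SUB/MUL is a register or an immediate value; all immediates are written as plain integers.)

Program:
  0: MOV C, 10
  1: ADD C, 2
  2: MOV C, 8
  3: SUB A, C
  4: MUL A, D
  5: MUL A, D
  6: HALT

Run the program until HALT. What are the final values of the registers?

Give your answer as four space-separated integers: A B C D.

Answer: 0 0 8 0

Derivation:
Step 1: PC=0 exec 'MOV C, 10'. After: A=0 B=0 C=10 D=0 ZF=0 PC=1
Step 2: PC=1 exec 'ADD C, 2'. After: A=0 B=0 C=12 D=0 ZF=0 PC=2
Step 3: PC=2 exec 'MOV C, 8'. After: A=0 B=0 C=8 D=0 ZF=0 PC=3
Step 4: PC=3 exec 'SUB A, C'. After: A=-8 B=0 C=8 D=0 ZF=0 PC=4
Step 5: PC=4 exec 'MUL A, D'. After: A=0 B=0 C=8 D=0 ZF=1 PC=5
Step 6: PC=5 exec 'MUL A, D'. After: A=0 B=0 C=8 D=0 ZF=1 PC=6
Step 7: PC=6 exec 'HALT'. After: A=0 B=0 C=8 D=0 ZF=1 PC=6 HALTED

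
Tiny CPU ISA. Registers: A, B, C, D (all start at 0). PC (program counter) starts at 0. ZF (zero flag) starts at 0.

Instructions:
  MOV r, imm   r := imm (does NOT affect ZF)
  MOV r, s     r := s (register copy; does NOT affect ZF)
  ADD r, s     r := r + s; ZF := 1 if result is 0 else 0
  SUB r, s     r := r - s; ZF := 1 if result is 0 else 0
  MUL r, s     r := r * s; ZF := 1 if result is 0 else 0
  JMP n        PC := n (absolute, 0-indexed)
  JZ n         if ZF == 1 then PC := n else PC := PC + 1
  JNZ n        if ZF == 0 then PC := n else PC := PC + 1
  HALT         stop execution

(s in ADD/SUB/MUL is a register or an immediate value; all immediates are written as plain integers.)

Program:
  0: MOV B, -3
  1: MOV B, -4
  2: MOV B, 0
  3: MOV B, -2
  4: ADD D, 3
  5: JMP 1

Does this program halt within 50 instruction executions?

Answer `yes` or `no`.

Answer: no

Derivation:
Step 1: PC=0 exec 'MOV B, -3'. After: A=0 B=-3 C=0 D=0 ZF=0 PC=1
Step 2: PC=1 exec 'MOV B, -4'. After: A=0 B=-4 C=0 D=0 ZF=0 PC=2
Step 3: PC=2 exec 'MOV B, 0'. After: A=0 B=0 C=0 D=0 ZF=0 PC=3
Step 4: PC=3 exec 'MOV B, -2'. After: A=0 B=-2 C=0 D=0 ZF=0 PC=4
Step 5: PC=4 exec 'ADD D, 3'. After: A=0 B=-2 C=0 D=3 ZF=0 PC=5
Step 6: PC=5 exec 'JMP 1'. After: A=0 B=-2 C=0 D=3 ZF=0 PC=1
Step 7: PC=1 exec 'MOV B, -4'. After: A=0 B=-4 C=0 D=3 ZF=0 PC=2
Step 8: PC=2 exec 'MOV B, 0'. After: A=0 B=0 C=0 D=3 ZF=0 PC=3
Step 9: PC=3 exec 'MOV B, -2'. After: A=0 B=-2 C=0 D=3 ZF=0 PC=4
Step 10: PC=4 exec 'ADD D, 3'. After: A=0 B=-2 C=0 D=6 ZF=0 PC=5
Step 11: PC=5 exec 'JMP 1'. After: A=0 B=-2 C=0 D=6 ZF=0 PC=1
Step 12: PC=1 exec 'MOV B, -4'. After: A=0 B=-4 C=0 D=6 ZF=0 PC=2
Step 13: PC=2 exec 'MOV B, 0'. After: A=0 B=0 C=0 D=6 ZF=0 PC=3
Step 14: PC=3 exec 'MOV B, -2'. After: A=0 B=-2 C=0 D=6 ZF=0 PC=4
Step 15: PC=4 exec 'ADD D, 3'. After: A=0 B=-2 C=0 D=9 ZF=0 PC=5
After 50 steps: not halted. PC revisits the same instructions with no path to HALT; will never halt.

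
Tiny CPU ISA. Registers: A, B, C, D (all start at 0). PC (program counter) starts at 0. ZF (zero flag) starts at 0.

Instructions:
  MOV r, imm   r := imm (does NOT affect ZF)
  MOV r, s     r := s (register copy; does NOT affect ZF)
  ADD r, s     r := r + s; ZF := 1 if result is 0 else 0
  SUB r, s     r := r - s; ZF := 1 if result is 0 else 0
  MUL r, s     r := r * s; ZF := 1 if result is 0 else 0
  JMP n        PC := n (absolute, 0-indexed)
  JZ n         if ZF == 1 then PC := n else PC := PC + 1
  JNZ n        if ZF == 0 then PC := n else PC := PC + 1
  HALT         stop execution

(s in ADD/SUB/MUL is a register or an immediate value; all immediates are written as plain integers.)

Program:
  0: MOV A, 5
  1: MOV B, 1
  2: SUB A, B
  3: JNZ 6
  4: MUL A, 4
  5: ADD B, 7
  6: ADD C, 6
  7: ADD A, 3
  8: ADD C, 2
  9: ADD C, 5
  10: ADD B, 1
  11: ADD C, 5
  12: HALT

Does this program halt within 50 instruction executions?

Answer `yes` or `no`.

Step 1: PC=0 exec 'MOV A, 5'. After: A=5 B=0 C=0 D=0 ZF=0 PC=1
Step 2: PC=1 exec 'MOV B, 1'. After: A=5 B=1 C=0 D=0 ZF=0 PC=2
Step 3: PC=2 exec 'SUB A, B'. After: A=4 B=1 C=0 D=0 ZF=0 PC=3
Step 4: PC=3 exec 'JNZ 6'. After: A=4 B=1 C=0 D=0 ZF=0 PC=6
Step 5: PC=6 exec 'ADD C, 6'. After: A=4 B=1 C=6 D=0 ZF=0 PC=7
Step 6: PC=7 exec 'ADD A, 3'. After: A=7 B=1 C=6 D=0 ZF=0 PC=8
Step 7: PC=8 exec 'ADD C, 2'. After: A=7 B=1 C=8 D=0 ZF=0 PC=9
Step 8: PC=9 exec 'ADD C, 5'. After: A=7 B=1 C=13 D=0 ZF=0 PC=10
Step 9: PC=10 exec 'ADD B, 1'. After: A=7 B=2 C=13 D=0 ZF=0 PC=11
Step 10: PC=11 exec 'ADD C, 5'. After: A=7 B=2 C=18 D=0 ZF=0 PC=12
Step 11: PC=12 exec 'HALT'. After: A=7 B=2 C=18 D=0 ZF=0 PC=12 HALTED

Answer: yes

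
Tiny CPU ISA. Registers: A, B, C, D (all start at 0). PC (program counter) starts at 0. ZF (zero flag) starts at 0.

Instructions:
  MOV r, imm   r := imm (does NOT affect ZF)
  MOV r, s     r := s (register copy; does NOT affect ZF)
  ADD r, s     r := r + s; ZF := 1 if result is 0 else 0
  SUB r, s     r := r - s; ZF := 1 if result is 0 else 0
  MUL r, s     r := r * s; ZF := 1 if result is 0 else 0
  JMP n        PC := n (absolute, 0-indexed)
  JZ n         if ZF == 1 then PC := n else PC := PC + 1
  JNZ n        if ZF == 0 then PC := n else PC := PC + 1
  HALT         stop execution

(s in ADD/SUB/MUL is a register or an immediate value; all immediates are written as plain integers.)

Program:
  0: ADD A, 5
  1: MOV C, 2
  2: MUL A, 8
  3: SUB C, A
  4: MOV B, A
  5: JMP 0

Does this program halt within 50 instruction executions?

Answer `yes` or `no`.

Step 1: PC=0 exec 'ADD A, 5'. After: A=5 B=0 C=0 D=0 ZF=0 PC=1
Step 2: PC=1 exec 'MOV C, 2'. After: A=5 B=0 C=2 D=0 ZF=0 PC=2
Step 3: PC=2 exec 'MUL A, 8'. After: A=40 B=0 C=2 D=0 ZF=0 PC=3
Step 4: PC=3 exec 'SUB C, A'. After: A=40 B=0 C=-38 D=0 ZF=0 PC=4
Step 5: PC=4 exec 'MOV B, A'. After: A=40 B=40 C=-38 D=0 ZF=0 PC=5
Step 6: PC=5 exec 'JMP 0'. After: A=40 B=40 C=-38 D=0 ZF=0 PC=0
Step 7: PC=0 exec 'ADD A, 5'. After: A=45 B=40 C=-38 D=0 ZF=0 PC=1
Step 8: PC=1 exec 'MOV C, 2'. After: A=45 B=40 C=2 D=0 ZF=0 PC=2
Step 9: PC=2 exec 'MUL A, 8'. After: A=360 B=40 C=2 D=0 ZF=0 PC=3
Step 10: PC=3 exec 'SUB C, A'. After: A=360 B=40 C=-358 D=0 ZF=0 PC=4
Step 11: PC=4 exec 'MOV B, A'. After: A=360 B=360 C=-358 D=0 ZF=0 PC=5
Step 12: PC=5 exec 'JMP 0'. After: A=360 B=360 C=-358 D=0 ZF=0 PC=0
Step 13: PC=0 exec 'ADD A, 5'. After: A=365 B=360 C=-358 D=0 ZF=0 PC=1
Step 14: PC=1 exec 'MOV C, 2'. After: A=365 B=360 C=2 D=0 ZF=0 PC=2
Step 15: PC=2 exec 'MUL A, 8'. After: A=2920 B=360 C=2 D=0 ZF=0 PC=3
After 50 steps: not halted. PC revisits the same instructions with no path to HALT; will never halt.

Answer: no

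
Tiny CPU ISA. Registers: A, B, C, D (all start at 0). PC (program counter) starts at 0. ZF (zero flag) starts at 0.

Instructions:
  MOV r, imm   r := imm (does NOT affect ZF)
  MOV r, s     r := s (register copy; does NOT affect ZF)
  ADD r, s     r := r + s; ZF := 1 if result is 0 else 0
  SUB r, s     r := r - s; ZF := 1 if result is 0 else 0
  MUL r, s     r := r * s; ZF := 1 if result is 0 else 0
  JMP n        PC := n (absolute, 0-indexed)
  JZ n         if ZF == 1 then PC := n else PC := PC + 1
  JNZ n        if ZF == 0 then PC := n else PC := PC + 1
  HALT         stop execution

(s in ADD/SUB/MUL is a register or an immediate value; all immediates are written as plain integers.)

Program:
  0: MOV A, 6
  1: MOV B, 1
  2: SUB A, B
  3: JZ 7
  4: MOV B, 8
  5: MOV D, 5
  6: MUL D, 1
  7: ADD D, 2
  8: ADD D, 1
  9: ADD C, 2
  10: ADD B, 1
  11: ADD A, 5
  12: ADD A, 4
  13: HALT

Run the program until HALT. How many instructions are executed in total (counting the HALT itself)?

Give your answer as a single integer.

Answer: 14

Derivation:
Step 1: PC=0 exec 'MOV A, 6'. After: A=6 B=0 C=0 D=0 ZF=0 PC=1
Step 2: PC=1 exec 'MOV B, 1'. After: A=6 B=1 C=0 D=0 ZF=0 PC=2
Step 3: PC=2 exec 'SUB A, B'. After: A=5 B=1 C=0 D=0 ZF=0 PC=3
Step 4: PC=3 exec 'JZ 7'. After: A=5 B=1 C=0 D=0 ZF=0 PC=4
Step 5: PC=4 exec 'MOV B, 8'. After: A=5 B=8 C=0 D=0 ZF=0 PC=5
Step 6: PC=5 exec 'MOV D, 5'. After: A=5 B=8 C=0 D=5 ZF=0 PC=6
Step 7: PC=6 exec 'MUL D, 1'. After: A=5 B=8 C=0 D=5 ZF=0 PC=7
Step 8: PC=7 exec 'ADD D, 2'. After: A=5 B=8 C=0 D=7 ZF=0 PC=8
Step 9: PC=8 exec 'ADD D, 1'. After: A=5 B=8 C=0 D=8 ZF=0 PC=9
Step 10: PC=9 exec 'ADD C, 2'. After: A=5 B=8 C=2 D=8 ZF=0 PC=10
Step 11: PC=10 exec 'ADD B, 1'. After: A=5 B=9 C=2 D=8 ZF=0 PC=11
Step 12: PC=11 exec 'ADD A, 5'. After: A=10 B=9 C=2 D=8 ZF=0 PC=12
Step 13: PC=12 exec 'ADD A, 4'. After: A=14 B=9 C=2 D=8 ZF=0 PC=13
Step 14: PC=13 exec 'HALT'. After: A=14 B=9 C=2 D=8 ZF=0 PC=13 HALTED
Total instructions executed: 14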